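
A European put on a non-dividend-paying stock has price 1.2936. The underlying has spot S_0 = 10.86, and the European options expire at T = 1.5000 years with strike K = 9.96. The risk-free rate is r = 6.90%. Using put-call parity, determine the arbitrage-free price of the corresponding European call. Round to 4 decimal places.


Put-call parity: C - P = S_0 * exp(-qT) - K * exp(-rT).
S_0 * exp(-qT) = 10.8600 * 1.00000000 = 10.86000000
K * exp(-rT) = 9.9600 * 0.90167602 = 8.98069319
C = P + S*exp(-qT) - K*exp(-rT)
C = 1.2936 + 10.86000000 - 8.98069319 = 3.1729

Answer: Call price = 3.1729


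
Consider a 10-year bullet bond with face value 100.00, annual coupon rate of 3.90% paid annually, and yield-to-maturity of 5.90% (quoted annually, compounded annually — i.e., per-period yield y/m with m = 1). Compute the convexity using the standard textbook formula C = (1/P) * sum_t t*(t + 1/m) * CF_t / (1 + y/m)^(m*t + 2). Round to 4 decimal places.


Coupon per period c = face * coupon_rate / m = 3.900000
Periods per year m = 1; per-period yield y/m = 0.059000
Number of cashflows N = 10
Cashflows (t years, CF_t, discount factor 1/(1+y/m)^(m*t), PV):
  t = 1.0000: CF_t = 3.900000, DF = 0.944287, PV = 3.682720
  t = 2.0000: CF_t = 3.900000, DF = 0.891678, PV = 3.477544
  t = 3.0000: CF_t = 3.900000, DF = 0.842000, PV = 3.283800
  t = 4.0000: CF_t = 3.900000, DF = 0.795090, PV = 3.100850
  t = 5.0000: CF_t = 3.900000, DF = 0.750793, PV = 2.928093
  t = 6.0000: CF_t = 3.900000, DF = 0.708964, PV = 2.764960
  t = 7.0000: CF_t = 3.900000, DF = 0.669466, PV = 2.610916
  t = 8.0000: CF_t = 3.900000, DF = 0.632168, PV = 2.465454
  t = 9.0000: CF_t = 3.900000, DF = 0.596948, PV = 2.328096
  t = 10.0000: CF_t = 103.900000, DF = 0.563690, PV = 58.567400
Price P = sum_t PV_t = 85.209834
Convexity numerator sum_t t*(t + 1/m) * CF_t / (1+y/m)^(m*t + 2):
  t = 1.0000: term = 6.567600
  t = 2.0000: term = 18.605100
  t = 3.0000: term = 35.137111
  t = 4.0000: term = 55.299199
  t = 5.0000: term = 78.327478
  t = 6.0000: term = 103.549073
  t = 7.0000: term = 130.373400
  t = 8.0000: term = 158.284177
  t = 9.0000: term = 186.832126
  t = 10.0000: term = 5744.559227
Convexity = (1/P) * sum = 6517.534492 / 85.209834 = 76.488056

Answer: Convexity = 76.4881


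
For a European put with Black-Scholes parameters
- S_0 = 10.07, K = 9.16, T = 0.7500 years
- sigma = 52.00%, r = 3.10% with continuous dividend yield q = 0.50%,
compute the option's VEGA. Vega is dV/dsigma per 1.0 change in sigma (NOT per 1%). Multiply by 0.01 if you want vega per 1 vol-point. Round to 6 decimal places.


d1 = 0.4787888685; d2 = 0.0284556585
phi(d1) = 0.3557390141; exp(-qT) = 0.9962570225; exp(-rT) = 0.9770181987
Vega = S * exp(-qT) * phi(d1) * sqrt(T) = 10.0700 * 0.9962570225 * 0.3557390141 * 0.8660254038 = 3.090744

Answer: Vega = 3.090744


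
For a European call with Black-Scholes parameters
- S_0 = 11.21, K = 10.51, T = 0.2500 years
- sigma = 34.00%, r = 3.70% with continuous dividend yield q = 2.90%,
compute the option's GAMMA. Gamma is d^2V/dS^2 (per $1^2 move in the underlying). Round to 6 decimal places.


Answer: Gamma = 0.185565

Derivation:
d1 = 0.4760532482; d2 = 0.3060532482
phi(d1) = 0.3562039280; exp(-qT) = 0.9927762179; exp(-rT) = 0.9907926496
Gamma = exp(-qT) * phi(d1) / (S * sigma * sqrt(T)) = 0.9927762179 * 0.3562039280 / (11.2100 * 0.3400 * 0.5000000000) = 0.185565


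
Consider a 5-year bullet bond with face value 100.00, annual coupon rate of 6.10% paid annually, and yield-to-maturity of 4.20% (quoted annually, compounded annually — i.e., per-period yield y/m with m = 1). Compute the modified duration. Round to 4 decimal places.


Answer: Modified duration = 4.3007

Derivation:
Coupon per period c = face * coupon_rate / m = 6.100000
Periods per year m = 1; per-period yield y/m = 0.042000
Number of cashflows N = 5
Cashflows (t years, CF_t, discount factor 1/(1+y/m)^(m*t), PV):
  t = 1.0000: CF_t = 6.100000, DF = 0.959693, PV = 5.854127
  t = 2.0000: CF_t = 6.100000, DF = 0.921010, PV = 5.618164
  t = 3.0000: CF_t = 6.100000, DF = 0.883887, PV = 5.391712
  t = 4.0000: CF_t = 6.100000, DF = 0.848260, PV = 5.174388
  t = 5.0000: CF_t = 106.100000, DF = 0.814069, PV = 86.372758
Price P = sum_t PV_t = 108.411148
First compute Macaulay numerator sum_t t * PV_t:
  t * PV_t at t = 1.0000: 5.854127
  t * PV_t at t = 2.0000: 11.236328
  t * PV_t at t = 3.0000: 16.175136
  t * PV_t at t = 4.0000: 20.697550
  t * PV_t at t = 5.0000: 431.863792
Macaulay duration D = 485.826932 / 108.411148 = 4.481337
Modified duration = D / (1 + y/m) = 4.481337 / (1 + 0.042000) = 4.300708


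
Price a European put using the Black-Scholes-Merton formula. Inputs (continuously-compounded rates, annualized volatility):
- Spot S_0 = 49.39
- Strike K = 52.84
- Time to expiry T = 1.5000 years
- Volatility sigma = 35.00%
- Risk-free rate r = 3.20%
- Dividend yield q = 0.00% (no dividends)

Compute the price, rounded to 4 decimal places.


d1 = (ln(S/K) + (r - q + 0.5*sigma^2) * T) / (sigma * sqrt(T)) = 0.16879199
d2 = d1 - sigma * sqrt(T) = -0.25986871
exp(-rT) = 0.95313379; exp(-qT) = 1.00000000
P = K * exp(-rT) * N(-d2) - S_0 * exp(-qT) * N(-d1)
N(-d1) = 0.43298013; N(-d2) = 0.60251748
P = 52.8400 * 0.95313379 * 0.60251748 - 49.3900 * 1.00000000 * 0.43298013 = 8.9601

Answer: Price = 8.9601


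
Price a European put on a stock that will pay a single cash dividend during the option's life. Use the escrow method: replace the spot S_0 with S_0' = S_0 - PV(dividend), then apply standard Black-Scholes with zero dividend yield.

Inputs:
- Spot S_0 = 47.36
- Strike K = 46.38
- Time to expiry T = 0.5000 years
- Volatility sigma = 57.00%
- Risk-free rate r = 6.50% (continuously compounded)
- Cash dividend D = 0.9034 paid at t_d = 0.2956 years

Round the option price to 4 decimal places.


Answer: Price = 6.5344

Derivation:
PV(D) = D * exp(-r * t_d) = 0.9034 * 0.98096941 = 0.88620777
S_0' = S_0 - PV(D) = 47.3600 - 0.88620777 = 46.47379223
d1 = (ln(S_0'/K) + (r + sigma^2/2)*T) / (sigma*sqrt(T)) = 0.28717272
d2 = d1 - sigma*sqrt(T) = -0.11587814
exp(-rT) = 0.96802245
N(-d1) = 0.38699004; N(-d2) = 0.54612544
P = K * exp(-rT) * N(-d2) - S_0' * N(-d1) = 46.3800 * 0.96802245 * 0.54612544 - 46.47379223 * 0.38699004 = 6.5344


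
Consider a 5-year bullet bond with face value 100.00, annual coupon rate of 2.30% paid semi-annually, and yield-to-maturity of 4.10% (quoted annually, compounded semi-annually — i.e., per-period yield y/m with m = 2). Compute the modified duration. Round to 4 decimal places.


Coupon per period c = face * coupon_rate / m = 1.150000
Periods per year m = 2; per-period yield y/m = 0.020500
Number of cashflows N = 10
Cashflows (t years, CF_t, discount factor 1/(1+y/m)^(m*t), PV):
  t = 0.5000: CF_t = 1.150000, DF = 0.979912, PV = 1.126899
  t = 1.0000: CF_t = 1.150000, DF = 0.960227, PV = 1.104261
  t = 1.5000: CF_t = 1.150000, DF = 0.940938, PV = 1.082079
  t = 2.0000: CF_t = 1.150000, DF = 0.922036, PV = 1.060342
  t = 2.5000: CF_t = 1.150000, DF = 0.903514, PV = 1.039041
  t = 3.0000: CF_t = 1.150000, DF = 0.885364, PV = 1.018169
  t = 3.5000: CF_t = 1.150000, DF = 0.867579, PV = 0.997716
  t = 4.0000: CF_t = 1.150000, DF = 0.850151, PV = 0.977673
  t = 4.5000: CF_t = 1.150000, DF = 0.833073, PV = 0.958034
  t = 5.0000: CF_t = 101.150000, DF = 0.816338, PV = 82.572569
Price P = sum_t PV_t = 91.936782
First compute Macaulay numerator sum_t t * PV_t:
  t * PV_t at t = 0.5000: 0.563449
  t * PV_t at t = 1.0000: 1.104261
  t * PV_t at t = 1.5000: 1.623118
  t * PV_t at t = 2.0000: 2.120683
  t * PV_t at t = 2.5000: 2.597603
  t * PV_t at t = 3.0000: 3.054506
  t * PV_t at t = 3.5000: 3.492005
  t * PV_t at t = 4.0000: 3.910693
  t * PV_t at t = 4.5000: 4.311151
  t * PV_t at t = 5.0000: 412.862845
Macaulay duration D = 435.640316 / 91.936782 = 4.738477
Modified duration = D / (1 + y/m) = 4.738477 / (1 + 0.020500) = 4.643289

Answer: Modified duration = 4.6433


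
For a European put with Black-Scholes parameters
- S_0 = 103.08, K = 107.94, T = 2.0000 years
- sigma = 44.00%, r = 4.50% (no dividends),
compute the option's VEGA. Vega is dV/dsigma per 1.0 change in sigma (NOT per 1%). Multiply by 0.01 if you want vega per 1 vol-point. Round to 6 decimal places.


d1 = 0.3817249564; d2 = -0.2405290110
phi(d1) = 0.3709101220; exp(-qT) = 1.0000000000; exp(-rT) = 0.9139311853
Vega = S * exp(-qT) * phi(d1) * sqrt(T) = 103.0800 * 1.0000000000 * 0.3709101220 * 1.4142135624 = 54.070215

Answer: Vega = 54.070215


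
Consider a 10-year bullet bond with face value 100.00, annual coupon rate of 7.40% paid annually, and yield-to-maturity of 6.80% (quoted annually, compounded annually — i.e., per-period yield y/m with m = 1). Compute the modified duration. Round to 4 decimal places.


Coupon per period c = face * coupon_rate / m = 7.400000
Periods per year m = 1; per-period yield y/m = 0.068000
Number of cashflows N = 10
Cashflows (t years, CF_t, discount factor 1/(1+y/m)^(m*t), PV):
  t = 1.0000: CF_t = 7.400000, DF = 0.936330, PV = 6.928839
  t = 2.0000: CF_t = 7.400000, DF = 0.876713, PV = 6.487677
  t = 3.0000: CF_t = 7.400000, DF = 0.820892, PV = 6.074604
  t = 4.0000: CF_t = 7.400000, DF = 0.768626, PV = 5.687831
  t = 5.0000: CF_t = 7.400000, DF = 0.719687, PV = 5.325685
  t = 6.0000: CF_t = 7.400000, DF = 0.673864, PV = 4.986596
  t = 7.0000: CF_t = 7.400000, DF = 0.630959, PV = 4.669098
  t = 8.0000: CF_t = 7.400000, DF = 0.590786, PV = 4.371814
  t = 9.0000: CF_t = 7.400000, DF = 0.553170, PV = 4.093459
  t = 10.0000: CF_t = 107.400000, DF = 0.517950, PV = 55.627783
Price P = sum_t PV_t = 104.253386
First compute Macaulay numerator sum_t t * PV_t:
  t * PV_t at t = 1.0000: 6.928839
  t * PV_t at t = 2.0000: 12.975354
  t * PV_t at t = 3.0000: 18.223812
  t * PV_t at t = 4.0000: 22.751325
  t * PV_t at t = 5.0000: 26.628424
  t * PV_t at t = 6.0000: 29.919577
  t * PV_t at t = 7.0000: 32.683683
  t * PV_t at t = 8.0000: 34.974514
  t * PV_t at t = 9.0000: 36.841131
  t * PV_t at t = 10.0000: 556.277833
Macaulay duration D = 778.204492 / 104.253386 = 7.464549
Modified duration = D / (1 + y/m) = 7.464549 / (1 + 0.068000) = 6.989278

Answer: Modified duration = 6.9893


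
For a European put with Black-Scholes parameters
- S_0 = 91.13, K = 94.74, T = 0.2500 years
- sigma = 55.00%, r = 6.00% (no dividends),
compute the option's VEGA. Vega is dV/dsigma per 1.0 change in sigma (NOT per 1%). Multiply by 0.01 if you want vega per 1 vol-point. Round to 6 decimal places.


Answer: Vega = 18.154388

Derivation:
d1 = 0.0507754946; d2 = -0.2242245054
phi(d1) = 0.3984283450; exp(-qT) = 1.0000000000; exp(-rT) = 0.9851119396
Vega = S * exp(-qT) * phi(d1) * sqrt(T) = 91.1300 * 1.0000000000 * 0.3984283450 * 0.5000000000 = 18.154388


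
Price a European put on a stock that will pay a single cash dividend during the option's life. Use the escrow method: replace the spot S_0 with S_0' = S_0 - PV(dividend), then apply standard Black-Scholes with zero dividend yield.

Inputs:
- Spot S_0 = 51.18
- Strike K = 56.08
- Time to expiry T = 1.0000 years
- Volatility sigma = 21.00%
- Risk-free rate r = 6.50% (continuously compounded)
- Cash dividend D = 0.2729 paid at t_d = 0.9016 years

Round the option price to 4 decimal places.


PV(D) = D * exp(-r * t_d) = 0.2729 * 0.94308015 = 0.25736657
S_0' = S_0 - PV(D) = 51.1800 - 0.25736657 = 50.92263343
d1 = (ln(S_0'/K) + (r + sigma^2/2)*T) / (sigma*sqrt(T)) = -0.04486549
d2 = d1 - sigma*sqrt(T) = -0.25486549
exp(-rT) = 0.93706746
N(-d1) = 0.51789274; N(-d2) = 0.60058651
P = K * exp(-rT) * N(-d2) - S_0' * N(-d1) = 56.0800 * 0.93706746 * 0.60058651 - 50.92263343 * 0.51789274 = 5.1888

Answer: Price = 5.1888


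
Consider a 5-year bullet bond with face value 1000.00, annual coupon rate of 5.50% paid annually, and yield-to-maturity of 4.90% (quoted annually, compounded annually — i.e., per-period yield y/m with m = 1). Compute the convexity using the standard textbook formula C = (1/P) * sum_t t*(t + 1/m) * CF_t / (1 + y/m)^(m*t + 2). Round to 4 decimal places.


Coupon per period c = face * coupon_rate / m = 55.000000
Periods per year m = 1; per-period yield y/m = 0.049000
Number of cashflows N = 5
Cashflows (t years, CF_t, discount factor 1/(1+y/m)^(m*t), PV):
  t = 1.0000: CF_t = 55.000000, DF = 0.953289, PV = 52.430887
  t = 2.0000: CF_t = 55.000000, DF = 0.908760, PV = 49.981779
  t = 3.0000: CF_t = 55.000000, DF = 0.866310, PV = 47.647073
  t = 4.0000: CF_t = 55.000000, DF = 0.825844, PV = 45.421423
  t = 5.0000: CF_t = 1055.000000, DF = 0.787268, PV = 830.567663
Price P = sum_t PV_t = 1026.048825
Convexity numerator sum_t t*(t + 1/m) * CF_t / (1+y/m)^(m*t + 2):
  t = 1.0000: term = 95.294146
  t = 2.0000: term = 272.528538
  t = 3.0000: term = 519.596832
  t = 4.0000: term = 825.543108
  t = 5.0000: term = 22643.590748
Convexity = (1/P) * sum = 24356.553372 / 1026.048825 = 23.738201

Answer: Convexity = 23.7382


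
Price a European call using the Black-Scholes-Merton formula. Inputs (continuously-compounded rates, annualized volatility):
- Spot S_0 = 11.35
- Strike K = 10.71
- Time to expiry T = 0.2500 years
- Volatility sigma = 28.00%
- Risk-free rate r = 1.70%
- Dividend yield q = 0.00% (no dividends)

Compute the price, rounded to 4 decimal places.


d1 = (ln(S/K) + (r - q + 0.5*sigma^2) * T) / (sigma * sqrt(T)) = 0.51492757
d2 = d1 - sigma * sqrt(T) = 0.37492757
exp(-rT) = 0.99575902; exp(-qT) = 1.00000000
C = S_0 * exp(-qT) * N(d1) - K * exp(-rT) * N(d2)
N(d1) = 0.69669818; N(d2) = 0.64614283
C = 11.3500 * 1.00000000 * 0.69669818 - 10.7100 * 0.99575902 * 0.64614283 = 1.0167

Answer: Price = 1.0167


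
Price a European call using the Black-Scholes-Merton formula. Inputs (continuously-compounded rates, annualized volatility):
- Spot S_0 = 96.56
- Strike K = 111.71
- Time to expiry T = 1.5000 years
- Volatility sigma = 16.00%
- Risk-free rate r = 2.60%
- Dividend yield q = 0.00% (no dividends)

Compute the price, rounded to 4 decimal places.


d1 = (ln(S/K) + (r - q + 0.5*sigma^2) * T) / (sigma * sqrt(T)) = -0.44673412
d2 = d1 - sigma * sqrt(T) = -0.64269330
exp(-rT) = 0.96175071; exp(-qT) = 1.00000000
C = S_0 * exp(-qT) * N(d1) - K * exp(-rT) * N(d2)
N(d1) = 0.32753352; N(d2) = 0.26021157
C = 96.5600 * 1.00000000 * 0.32753352 - 111.7100 * 0.96175071 * 0.26021157 = 3.6702

Answer: Price = 3.6702


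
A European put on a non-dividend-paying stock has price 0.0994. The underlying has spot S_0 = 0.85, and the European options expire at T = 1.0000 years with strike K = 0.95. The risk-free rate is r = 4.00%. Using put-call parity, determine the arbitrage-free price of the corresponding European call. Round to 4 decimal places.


Put-call parity: C - P = S_0 * exp(-qT) - K * exp(-rT).
S_0 * exp(-qT) = 0.8500 * 1.00000000 = 0.85000000
K * exp(-rT) = 0.9500 * 0.96078944 = 0.91274997
C = P + S*exp(-qT) - K*exp(-rT)
C = 0.0994 + 0.85000000 - 0.91274997 = 0.0367

Answer: Call price = 0.0367


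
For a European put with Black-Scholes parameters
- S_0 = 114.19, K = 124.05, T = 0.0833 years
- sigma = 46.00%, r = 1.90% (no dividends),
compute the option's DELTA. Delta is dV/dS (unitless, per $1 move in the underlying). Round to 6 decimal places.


d1 = -0.5455179250; d2 = -0.6782819262
phi(d1) = 0.3437868498; exp(-qT) = 1.0000000000; exp(-rT) = 0.9984185518
N(-d1) = 0.7073013222
Delta = -exp(-qT) * N(-d1) = -1.0000000000 * 0.7073013222 = -0.707301

Answer: Delta = -0.707301


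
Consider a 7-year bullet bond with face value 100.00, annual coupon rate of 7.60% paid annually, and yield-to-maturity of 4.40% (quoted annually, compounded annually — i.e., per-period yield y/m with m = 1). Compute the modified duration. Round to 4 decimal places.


Coupon per period c = face * coupon_rate / m = 7.600000
Periods per year m = 1; per-period yield y/m = 0.044000
Number of cashflows N = 7
Cashflows (t years, CF_t, discount factor 1/(1+y/m)^(m*t), PV):
  t = 1.0000: CF_t = 7.600000, DF = 0.957854, PV = 7.279693
  t = 2.0000: CF_t = 7.600000, DF = 0.917485, PV = 6.972886
  t = 3.0000: CF_t = 7.600000, DF = 0.878817, PV = 6.679010
  t = 4.0000: CF_t = 7.600000, DF = 0.841779, PV = 6.397519
  t = 5.0000: CF_t = 7.600000, DF = 0.806302, PV = 6.127892
  t = 6.0000: CF_t = 7.600000, DF = 0.772320, PV = 5.869628
  t = 7.0000: CF_t = 107.600000, DF = 0.739770, PV = 79.599214
Price P = sum_t PV_t = 118.925844
First compute Macaulay numerator sum_t t * PV_t:
  t * PV_t at t = 1.0000: 7.279693
  t * PV_t at t = 2.0000: 13.945773
  t * PV_t at t = 3.0000: 20.037030
  t * PV_t at t = 4.0000: 25.590077
  t * PV_t at t = 5.0000: 30.639460
  t * PV_t at t = 6.0000: 35.217770
  t * PV_t at t = 7.0000: 557.194500
Macaulay duration D = 689.904303 / 118.925844 = 5.801130
Modified duration = D / (1 + y/m) = 5.801130 / (1 + 0.044000) = 5.556638

Answer: Modified duration = 5.5566


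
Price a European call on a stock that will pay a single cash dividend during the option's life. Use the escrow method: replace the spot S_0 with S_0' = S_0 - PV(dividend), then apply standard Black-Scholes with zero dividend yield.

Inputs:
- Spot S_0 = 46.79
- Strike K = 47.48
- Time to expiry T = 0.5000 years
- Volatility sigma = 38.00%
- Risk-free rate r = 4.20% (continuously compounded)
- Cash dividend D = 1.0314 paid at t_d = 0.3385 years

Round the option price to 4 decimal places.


PV(D) = D * exp(-r * t_d) = 1.0314 * 0.98588358 = 1.01684033
S_0' = S_0 - PV(D) = 46.7900 - 1.01684033 = 45.77315967
d1 = (ln(S_0'/K) + (r + sigma^2/2)*T) / (sigma*sqrt(T)) = 0.07625334
d2 = d1 - sigma*sqrt(T) = -0.19244724
exp(-rT) = 0.97921896
N(d1) = 0.53039123; N(d2) = 0.42369595
C = S_0' * N(d1) - K * exp(-rT) * N(d2) = 45.77315967 * 0.53039123 - 47.4800 * 0.97921896 * 0.42369595 = 4.5787

Answer: Price = 4.5787


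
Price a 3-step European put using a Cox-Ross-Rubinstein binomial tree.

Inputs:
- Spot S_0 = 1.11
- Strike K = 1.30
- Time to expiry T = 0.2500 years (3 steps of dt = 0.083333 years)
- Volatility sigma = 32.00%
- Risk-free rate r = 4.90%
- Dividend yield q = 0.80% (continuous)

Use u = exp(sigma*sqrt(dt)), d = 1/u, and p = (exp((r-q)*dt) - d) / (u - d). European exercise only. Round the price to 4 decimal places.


Answer: Price = V(0,0) = 0.1961

Derivation:
dt = T/N = 0.083333
u = exp(sigma*sqrt(dt)) = 1.096777; d = 1/u = 0.911762
p = (exp((r-q)*dt) - d) / (u - d) = 0.495421
Discount per step: exp(-r*dt) = 0.995925
Stock lattice S(k, i) with i counting down-moves:
  k=0: S(0,0) = 1.1100
  k=1: S(1,0) = 1.2174; S(1,1) = 1.0121
  k=2: S(2,0) = 1.3352; S(2,1) = 1.1100; S(2,2) = 0.9228
  k=3: S(3,0) = 1.4645; S(3,1) = 1.2174; S(3,2) = 1.0121; S(3,3) = 0.8413
Terminal payoffs V(N, i) = max(K - S_T, 0):
  V(3,0) = 0.000000; V(3,1) = 0.082577; V(3,2) = 0.287944; V(3,3) = 0.458667
Backward induction: V(k, i) = exp(-r*dt) * [p * V(k+1, i) + (1-p) * V(k+1, i+1)].
  V(2,0) = exp(-r*dt) * [p*0.000000 + (1-p)*0.082577] = 0.041497
  V(2,1) = exp(-r*dt) * [p*0.082577 + (1-p)*0.287944] = 0.185442
  V(2,2) = exp(-r*dt) * [p*0.287944 + (1-p)*0.458667] = 0.372563
  V(1,0) = exp(-r*dt) * [p*0.041497 + (1-p)*0.185442] = 0.113664
  V(1,1) = exp(-r*dt) * [p*0.185442 + (1-p)*0.372563] = 0.278719
  V(0,0) = exp(-r*dt) * [p*0.113664 + (1-p)*0.278719] = 0.196145


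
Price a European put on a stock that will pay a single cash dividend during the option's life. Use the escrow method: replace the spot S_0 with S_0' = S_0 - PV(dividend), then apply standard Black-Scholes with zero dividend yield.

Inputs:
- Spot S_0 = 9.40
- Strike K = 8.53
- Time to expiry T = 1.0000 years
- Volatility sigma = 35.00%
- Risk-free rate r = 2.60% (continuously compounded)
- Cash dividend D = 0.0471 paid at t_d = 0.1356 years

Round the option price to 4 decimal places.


PV(D) = D * exp(-r * t_d) = 0.0471 * 0.99648061 = 0.04693424
S_0' = S_0 - PV(D) = 9.4000 - 0.04693424 = 9.35306576
d1 = (ln(S_0'/K) + (r + sigma^2/2)*T) / (sigma*sqrt(T)) = 0.51247091
d2 = d1 - sigma*sqrt(T) = 0.16247091
exp(-rT) = 0.97433509
N(-d1) = 0.30416074; N(-d2) = 0.43546752
P = K * exp(-rT) * N(-d2) - S_0' * N(-d1) = 8.5300 * 0.97433509 * 0.43546752 - 9.35306576 * 0.30416074 = 0.7744

Answer: Price = 0.7744


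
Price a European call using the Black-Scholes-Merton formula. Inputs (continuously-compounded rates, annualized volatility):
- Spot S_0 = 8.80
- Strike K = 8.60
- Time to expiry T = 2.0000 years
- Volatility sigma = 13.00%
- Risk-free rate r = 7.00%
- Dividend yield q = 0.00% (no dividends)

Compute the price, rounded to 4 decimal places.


d1 = (ln(S/K) + (r - q + 0.5*sigma^2) * T) / (sigma * sqrt(T)) = 0.97846999
d2 = d1 - sigma * sqrt(T) = 0.79462222
exp(-rT) = 0.86935824; exp(-qT) = 1.00000000
C = S_0 * exp(-qT) * N(d1) - K * exp(-rT) * N(d2)
N(d1) = 0.83607904; N(d2) = 0.78658336
C = 8.8000 * 1.00000000 * 0.83607904 - 8.6000 * 0.86935824 * 0.78658336 = 1.4766

Answer: Price = 1.4766


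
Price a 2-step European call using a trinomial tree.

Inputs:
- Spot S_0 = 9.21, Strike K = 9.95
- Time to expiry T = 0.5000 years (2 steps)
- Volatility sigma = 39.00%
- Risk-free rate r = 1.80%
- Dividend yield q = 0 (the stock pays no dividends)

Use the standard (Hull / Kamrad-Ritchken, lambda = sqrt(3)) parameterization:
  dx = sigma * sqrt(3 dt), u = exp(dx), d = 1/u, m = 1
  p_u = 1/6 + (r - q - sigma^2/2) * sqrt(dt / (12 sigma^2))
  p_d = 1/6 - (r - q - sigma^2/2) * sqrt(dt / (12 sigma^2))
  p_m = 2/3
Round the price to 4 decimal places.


dt = T/N = 0.250000; dx = sigma*sqrt(3*dt) = 0.337750
u = exp(dx) = 1.401790; d = 1/u = 0.713374
p_u = 0.145183, p_m = 0.666667, p_d = 0.188151
Discount per step: exp(-r*dt) = 0.995510
Stock lattice S(k, j) with j the centered position index:
  k=0: S(0,+0) = 9.2100
  k=1: S(1,-1) = 6.5702; S(1,+0) = 9.2100; S(1,+1) = 12.9105
  k=2: S(2,-2) = 4.6870; S(2,-1) = 6.5702; S(2,+0) = 9.2100; S(2,+1) = 12.9105; S(2,+2) = 18.0978
Terminal payoffs V(N, j) = max(S_T - K, 0):
  V(2,-2) = 0.000000; V(2,-1) = 0.000000; V(2,+0) = 0.000000; V(2,+1) = 2.960485; V(2,+2) = 8.147787
Backward induction: V(k, j) = exp(-r*dt) * [p_u * V(k+1, j+1) + p_m * V(k+1, j) + p_d * V(k+1, j-1)]
  V(1,-1) = exp(-r*dt) * [p_u*0.000000 + p_m*0.000000 + p_d*0.000000] = 0.000000
  V(1,+0) = exp(-r*dt) * [p_u*2.960485 + p_m*0.000000 + p_d*0.000000] = 0.427881
  V(1,+1) = exp(-r*dt) * [p_u*8.147787 + p_m*2.960485 + p_d*0.000000] = 3.142401
  V(0,+0) = exp(-r*dt) * [p_u*3.142401 + p_m*0.427881 + p_d*0.000000] = 0.738147

Answer: Price = V(0,0) = 0.7381


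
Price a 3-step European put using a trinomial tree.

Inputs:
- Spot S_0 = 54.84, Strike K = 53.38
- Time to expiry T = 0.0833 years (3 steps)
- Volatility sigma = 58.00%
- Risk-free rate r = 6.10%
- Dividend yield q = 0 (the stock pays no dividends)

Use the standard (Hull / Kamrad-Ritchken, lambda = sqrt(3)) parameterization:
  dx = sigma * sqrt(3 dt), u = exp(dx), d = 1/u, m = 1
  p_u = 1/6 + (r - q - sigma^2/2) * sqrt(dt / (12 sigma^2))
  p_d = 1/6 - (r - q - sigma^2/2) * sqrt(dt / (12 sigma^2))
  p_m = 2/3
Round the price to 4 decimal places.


Answer: Price = V(0,0) = 2.7061

Derivation:
dt = T/N = 0.027767; dx = sigma*sqrt(3*dt) = 0.167398
u = exp(dx) = 1.182225; d = 1/u = 0.845863
p_u = 0.157776, p_m = 0.666667, p_d = 0.175557
Discount per step: exp(-r*dt) = 0.998308
Stock lattice S(k, j) with j the centered position index:
  k=0: S(0,+0) = 54.8400
  k=1: S(1,-1) = 46.3871; S(1,+0) = 54.8400; S(1,+1) = 64.8332
  k=2: S(2,-2) = 39.2371; S(2,-1) = 46.3871; S(2,+0) = 54.8400; S(2,+1) = 64.8332; S(2,+2) = 76.6474
  k=3: S(3,-3) = 33.1892; S(3,-2) = 39.2371; S(3,-1) = 46.3871; S(3,+0) = 54.8400; S(3,+1) = 64.8332; S(3,+2) = 76.6474; S(3,+3) = 90.6145
Terminal payoffs V(N, j) = max(K - S_T, 0):
  V(3,-3) = 20.190765; V(3,-2) = 14.142863; V(3,-1) = 6.992883; V(3,+0) = 0.000000; V(3,+1) = 0.000000; V(3,+2) = 0.000000; V(3,+3) = 0.000000
Backward induction: V(k, j) = exp(-r*dt) * [p_u * V(k+1, j+1) + p_m * V(k+1, j) + p_d * V(k+1, j-1)]
  V(2,-2) = exp(-r*dt) * [p_u*6.992883 + p_m*14.142863 + p_d*20.190765] = 14.052700
  V(2,-1) = exp(-r*dt) * [p_u*0.000000 + p_m*6.992883 + p_d*14.142863] = 7.132715
  V(2,+0) = exp(-r*dt) * [p_u*0.000000 + p_m*0.000000 + p_d*6.992883] = 1.225575
  V(2,+1) = exp(-r*dt) * [p_u*0.000000 + p_m*0.000000 + p_d*0.000000] = 0.000000
  V(2,+2) = exp(-r*dt) * [p_u*0.000000 + p_m*0.000000 + p_d*0.000000] = 0.000000
  V(1,-1) = exp(-r*dt) * [p_u*1.225575 + p_m*7.132715 + p_d*14.052700] = 7.403016
  V(1,+0) = exp(-r*dt) * [p_u*0.000000 + p_m*1.225575 + p_d*7.132715] = 2.065749
  V(1,+1) = exp(-r*dt) * [p_u*0.000000 + p_m*0.000000 + p_d*1.225575] = 0.214795
  V(0,+0) = exp(-r*dt) * [p_u*0.214795 + p_m*2.065749 + p_d*7.403016] = 2.706122


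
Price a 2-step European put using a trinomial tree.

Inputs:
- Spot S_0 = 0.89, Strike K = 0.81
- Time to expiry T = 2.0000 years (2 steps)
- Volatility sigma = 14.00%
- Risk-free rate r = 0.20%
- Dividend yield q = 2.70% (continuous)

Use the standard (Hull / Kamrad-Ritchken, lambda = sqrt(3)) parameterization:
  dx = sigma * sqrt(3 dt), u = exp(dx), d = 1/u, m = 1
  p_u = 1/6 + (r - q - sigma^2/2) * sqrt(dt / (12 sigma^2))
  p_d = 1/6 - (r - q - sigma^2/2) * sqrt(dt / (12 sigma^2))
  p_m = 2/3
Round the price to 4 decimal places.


dt = T/N = 1.000000; dx = sigma*sqrt(3*dt) = 0.242487
u = exp(dx) = 1.274415; d = 1/u = 0.784674
p_u = 0.094910, p_m = 0.666667, p_d = 0.238423
Discount per step: exp(-r*dt) = 0.998002
Stock lattice S(k, j) with j the centered position index:
  k=0: S(0,+0) = 0.8900
  k=1: S(1,-1) = 0.6984; S(1,+0) = 0.8900; S(1,+1) = 1.1342
  k=2: S(2,-2) = 0.5480; S(2,-1) = 0.6984; S(2,+0) = 0.8900; S(2,+1) = 1.1342; S(2,+2) = 1.4455
Terminal payoffs V(N, j) = max(K - S_T, 0):
  V(2,-2) = 0.262015; V(2,-1) = 0.111640; V(2,+0) = 0.000000; V(2,+1) = 0.000000; V(2,+2) = 0.000000
Backward induction: V(k, j) = exp(-r*dt) * [p_u * V(k+1, j+1) + p_m * V(k+1, j) + p_d * V(k+1, j-1)]
  V(1,-1) = exp(-r*dt) * [p_u*0.000000 + p_m*0.111640 + p_d*0.262015] = 0.136624
  V(1,+0) = exp(-r*dt) * [p_u*0.000000 + p_m*0.000000 + p_d*0.111640] = 0.026564
  V(1,+1) = exp(-r*dt) * [p_u*0.000000 + p_m*0.000000 + p_d*0.000000] = 0.000000
  V(0,+0) = exp(-r*dt) * [p_u*0.000000 + p_m*0.026564 + p_d*0.136624] = 0.050183

Answer: Price = V(0,0) = 0.0502


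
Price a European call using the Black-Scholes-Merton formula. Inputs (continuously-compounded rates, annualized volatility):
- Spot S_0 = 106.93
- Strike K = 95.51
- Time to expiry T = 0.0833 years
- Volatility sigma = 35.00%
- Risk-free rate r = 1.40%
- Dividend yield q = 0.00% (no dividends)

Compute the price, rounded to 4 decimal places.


d1 = (ln(S/K) + (r - q + 0.5*sigma^2) * T) / (sigma * sqrt(T)) = 1.18012673
d2 = d1 - sigma * sqrt(T) = 1.07911065
exp(-rT) = 0.99883448; exp(-qT) = 1.00000000
C = S_0 * exp(-qT) * N(d1) - K * exp(-rT) * N(d2)
N(d1) = 0.88102509; N(d2) = 0.85973080
C = 106.9300 * 1.00000000 * 0.88102509 - 95.5100 * 0.99883448 * 0.85973080 = 12.1908

Answer: Price = 12.1908


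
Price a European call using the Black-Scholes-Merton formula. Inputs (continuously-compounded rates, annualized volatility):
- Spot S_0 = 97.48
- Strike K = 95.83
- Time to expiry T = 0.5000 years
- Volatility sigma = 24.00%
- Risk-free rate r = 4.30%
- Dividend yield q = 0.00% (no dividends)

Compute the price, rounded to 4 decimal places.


d1 = (ln(S/K) + (r - q + 0.5*sigma^2) * T) / (sigma * sqrt(T)) = 0.31213721
d2 = d1 - sigma * sqrt(T) = 0.14243158
exp(-rT) = 0.97872948; exp(-qT) = 1.00000000
C = S_0 * exp(-qT) * N(d1) - K * exp(-rT) * N(d2)
N(d1) = 0.62253187; N(d2) = 0.55663044
C = 97.4800 * 1.00000000 * 0.62253187 - 95.8300 * 0.97872948 * 0.55663044 = 8.4771

Answer: Price = 8.4771


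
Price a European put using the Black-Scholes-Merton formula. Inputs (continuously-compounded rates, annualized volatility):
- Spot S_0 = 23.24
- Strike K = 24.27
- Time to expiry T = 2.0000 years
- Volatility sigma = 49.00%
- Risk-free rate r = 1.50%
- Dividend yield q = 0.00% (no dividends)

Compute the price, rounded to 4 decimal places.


Answer: Price = 6.4984

Derivation:
d1 = (ln(S/K) + (r - q + 0.5*sigma^2) * T) / (sigma * sqrt(T)) = 0.32719405
d2 = d1 - sigma * sqrt(T) = -0.36577059
exp(-rT) = 0.97044553; exp(-qT) = 1.00000000
P = K * exp(-rT) * N(-d2) - S_0 * exp(-qT) * N(-d1)
N(-d1) = 0.37176056; N(-d2) = 0.64273187
P = 24.2700 * 0.97044553 * 0.64273187 - 23.2400 * 1.00000000 * 0.37176056 = 6.4984


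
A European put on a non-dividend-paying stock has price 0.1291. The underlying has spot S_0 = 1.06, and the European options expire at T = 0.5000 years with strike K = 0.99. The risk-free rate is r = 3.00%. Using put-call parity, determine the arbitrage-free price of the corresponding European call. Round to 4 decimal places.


Answer: Call price = 0.2138

Derivation:
Put-call parity: C - P = S_0 * exp(-qT) - K * exp(-rT).
S_0 * exp(-qT) = 1.0600 * 1.00000000 = 1.06000000
K * exp(-rT) = 0.9900 * 0.98511194 = 0.97526082
C = P + S*exp(-qT) - K*exp(-rT)
C = 0.1291 + 1.06000000 - 0.97526082 = 0.2138


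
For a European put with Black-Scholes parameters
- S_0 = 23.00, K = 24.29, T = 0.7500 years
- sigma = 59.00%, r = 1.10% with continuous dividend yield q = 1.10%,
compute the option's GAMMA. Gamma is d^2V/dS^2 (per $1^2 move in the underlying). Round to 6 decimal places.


d1 = 0.1486764483; d2 = -0.3622785399
phi(d1) = 0.3945573102; exp(-qT) = 0.9917839379; exp(-rT) = 0.9917839379
Gamma = exp(-qT) * phi(d1) / (S * sigma * sqrt(T)) = 0.9917839379 * 0.3945573102 / (23.0000 * 0.5900 * 0.8660254038) = 0.033298

Answer: Gamma = 0.033298


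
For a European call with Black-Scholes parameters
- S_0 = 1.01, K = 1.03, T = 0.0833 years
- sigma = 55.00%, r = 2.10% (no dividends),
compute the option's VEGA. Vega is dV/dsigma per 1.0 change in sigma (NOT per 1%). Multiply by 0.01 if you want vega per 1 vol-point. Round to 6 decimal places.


d1 = -0.0331363283; d2 = -0.1918758949
phi(d1) = 0.3987233180; exp(-qT) = 1.0000000000; exp(-rT) = 0.9982522291
Vega = S * exp(-qT) * phi(d1) * sqrt(T) = 1.0100 * 1.0000000000 * 0.3987233180 * 0.2886173938 = 0.116229

Answer: Vega = 0.116229


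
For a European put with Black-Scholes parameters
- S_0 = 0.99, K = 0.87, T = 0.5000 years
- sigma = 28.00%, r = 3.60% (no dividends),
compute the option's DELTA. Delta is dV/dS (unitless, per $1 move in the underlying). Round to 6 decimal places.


Answer: Delta = -0.199747

Derivation:
d1 = 0.8425264751; d2 = 0.6445365763
phi(d1) = 0.2797485923; exp(-qT) = 1.0000000000; exp(-rT) = 0.9821610324
N(-d1) = 0.1997466634
Delta = -exp(-qT) * N(-d1) = -1.0000000000 * 0.1997466634 = -0.199747


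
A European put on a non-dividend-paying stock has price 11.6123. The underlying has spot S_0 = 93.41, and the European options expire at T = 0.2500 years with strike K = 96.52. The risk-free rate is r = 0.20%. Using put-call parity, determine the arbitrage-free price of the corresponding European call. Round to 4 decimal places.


Put-call parity: C - P = S_0 * exp(-qT) - K * exp(-rT).
S_0 * exp(-qT) = 93.4100 * 1.00000000 = 93.41000000
K * exp(-rT) = 96.5200 * 0.99950012 = 96.47175206
C = P + S*exp(-qT) - K*exp(-rT)
C = 11.6123 + 93.41000000 - 96.47175206 = 8.5505

Answer: Call price = 8.5505


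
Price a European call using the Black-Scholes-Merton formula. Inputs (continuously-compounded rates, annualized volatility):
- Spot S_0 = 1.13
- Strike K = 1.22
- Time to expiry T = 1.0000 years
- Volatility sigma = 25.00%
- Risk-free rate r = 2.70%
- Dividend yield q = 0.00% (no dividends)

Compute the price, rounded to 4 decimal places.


d1 = (ln(S/K) + (r - q + 0.5*sigma^2) * T) / (sigma * sqrt(T)) = -0.07353290
d2 = d1 - sigma * sqrt(T) = -0.32353290
exp(-rT) = 0.97336124; exp(-qT) = 1.00000000
C = S_0 * exp(-qT) * N(d1) - K * exp(-rT) * N(d2)
N(d1) = 0.47069103; N(d2) = 0.37314585
C = 1.1300 * 1.00000000 * 0.47069103 - 1.2200 * 0.97336124 * 0.37314585 = 0.0888

Answer: Price = 0.0888


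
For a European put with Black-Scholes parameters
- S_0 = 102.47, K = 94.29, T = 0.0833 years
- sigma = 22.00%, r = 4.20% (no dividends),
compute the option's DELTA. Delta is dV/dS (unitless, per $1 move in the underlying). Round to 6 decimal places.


Answer: Delta = -0.081193

Derivation:
d1 = 1.3970901402; d2 = 1.3335943136
phi(d1) = 0.1503380336; exp(-qT) = 1.0000000000; exp(-rT) = 0.9965075130
N(-d1) = 0.0811932332
Delta = -exp(-qT) * N(-d1) = -1.0000000000 * 0.0811932332 = -0.081193


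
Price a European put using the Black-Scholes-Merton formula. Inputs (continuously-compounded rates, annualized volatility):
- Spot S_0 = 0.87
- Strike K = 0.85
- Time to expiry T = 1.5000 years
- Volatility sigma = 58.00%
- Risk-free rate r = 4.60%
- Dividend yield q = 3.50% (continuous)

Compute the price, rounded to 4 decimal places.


Answer: Price = 0.2089

Derivation:
d1 = (ln(S/K) + (r - q + 0.5*sigma^2) * T) / (sigma * sqrt(T)) = 0.41114384
d2 = d1 - sigma * sqrt(T) = -0.29920818
exp(-rT) = 0.93332668; exp(-qT) = 0.94885432
P = K * exp(-rT) * N(-d2) - S_0 * exp(-qT) * N(-d1)
N(-d1) = 0.34048353; N(-d2) = 0.61760940
P = 0.8500 * 0.93332668 * 0.61760940 - 0.8700 * 0.94885432 * 0.34048353 = 0.2089


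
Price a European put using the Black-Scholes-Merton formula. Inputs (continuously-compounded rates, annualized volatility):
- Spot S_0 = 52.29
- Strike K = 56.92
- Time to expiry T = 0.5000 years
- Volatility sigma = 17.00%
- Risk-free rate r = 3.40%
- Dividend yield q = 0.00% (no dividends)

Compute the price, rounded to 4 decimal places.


Answer: Price = 4.8312

Derivation:
d1 = (ln(S/K) + (r - q + 0.5*sigma^2) * T) / (sigma * sqrt(T)) = -0.50426384
d2 = d1 - sigma * sqrt(T) = -0.62447200
exp(-rT) = 0.98314368; exp(-qT) = 1.00000000
P = K * exp(-rT) * N(-d2) - S_0 * exp(-qT) * N(-d1)
N(-d1) = 0.69296201; N(-d2) = 0.73384117
P = 56.9200 * 0.98314368 * 0.73384117 - 52.2900 * 1.00000000 * 0.69296201 = 4.8312


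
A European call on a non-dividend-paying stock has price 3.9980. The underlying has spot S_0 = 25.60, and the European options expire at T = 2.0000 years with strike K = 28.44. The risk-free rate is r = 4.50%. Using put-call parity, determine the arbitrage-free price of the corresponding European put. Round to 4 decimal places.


Answer: Put price = 4.3902

Derivation:
Put-call parity: C - P = S_0 * exp(-qT) - K * exp(-rT).
S_0 * exp(-qT) = 25.6000 * 1.00000000 = 25.60000000
K * exp(-rT) = 28.4400 * 0.91393119 = 25.99220291
P = C - S*exp(-qT) + K*exp(-rT)
P = 3.9980 - 25.60000000 + 25.99220291 = 4.3902


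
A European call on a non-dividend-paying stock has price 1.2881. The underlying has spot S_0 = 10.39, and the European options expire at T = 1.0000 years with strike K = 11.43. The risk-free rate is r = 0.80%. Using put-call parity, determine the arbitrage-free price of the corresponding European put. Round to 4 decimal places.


Put-call parity: C - P = S_0 * exp(-qT) - K * exp(-rT).
S_0 * exp(-qT) = 10.3900 * 1.00000000 = 10.39000000
K * exp(-rT) = 11.4300 * 0.99203191 = 11.33892479
P = C - S*exp(-qT) + K*exp(-rT)
P = 1.2881 - 10.39000000 + 11.33892479 = 2.2370

Answer: Put price = 2.2370


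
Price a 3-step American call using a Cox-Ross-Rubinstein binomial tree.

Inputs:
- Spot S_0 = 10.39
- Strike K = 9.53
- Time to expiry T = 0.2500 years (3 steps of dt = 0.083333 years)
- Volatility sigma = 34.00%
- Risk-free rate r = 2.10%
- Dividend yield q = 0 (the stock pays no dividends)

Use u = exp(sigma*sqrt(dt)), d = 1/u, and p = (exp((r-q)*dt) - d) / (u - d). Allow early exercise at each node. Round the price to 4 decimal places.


dt = T/N = 0.083333
u = exp(sigma*sqrt(dt)) = 1.103128; d = 1/u = 0.906513
p = (exp((r-q)*dt) - d) / (u - d) = 0.484391
Discount per step: exp(-r*dt) = 0.998252
Stock lattice S(k, i) with i counting down-moves:
  k=0: S(0,0) = 10.3900
  k=1: S(1,0) = 11.4615; S(1,1) = 9.4187
  k=2: S(2,0) = 12.6435; S(2,1) = 10.3900; S(2,2) = 8.5382
  k=3: S(3,0) = 13.9474; S(3,1) = 11.4615; S(3,2) = 9.4187; S(3,3) = 7.7399
Terminal payoffs V(N, i) = max(S_T - K, 0):
  V(3,0) = 4.417391; V(3,1) = 1.931497; V(3,2) = 0.000000; V(3,3) = 0.000000
Backward induction: V(k, i) = exp(-r*dt) * [p * V(k+1, i) + (1-p) * V(k+1, i+1)]; then take max(V_cont, immediate exercise) for American.
  V(2,0) = exp(-r*dt) * [p*4.417391 + (1-p)*1.931497] = 3.130158; exercise = 3.113496; V(2,0) = max -> 3.130158
  V(2,1) = exp(-r*dt) * [p*1.931497 + (1-p)*0.000000] = 0.933964; exercise = 0.860000; V(2,1) = max -> 0.933964
  V(2,2) = exp(-r*dt) * [p*0.000000 + (1-p)*0.000000] = 0.000000; exercise = 0.000000; V(2,2) = max -> 0.000000
  V(1,0) = exp(-r*dt) * [p*3.130158 + (1-p)*0.933964] = 1.994287; exercise = 1.931497; V(1,0) = max -> 1.994287
  V(1,1) = exp(-r*dt) * [p*0.933964 + (1-p)*0.000000] = 0.451612; exercise = 0.000000; V(1,1) = max -> 0.451612
  V(0,0) = exp(-r*dt) * [p*1.994287 + (1-p)*0.451612] = 1.196773; exercise = 0.860000; V(0,0) = max -> 1.196773

Answer: Price = V(0,0) = 1.1968


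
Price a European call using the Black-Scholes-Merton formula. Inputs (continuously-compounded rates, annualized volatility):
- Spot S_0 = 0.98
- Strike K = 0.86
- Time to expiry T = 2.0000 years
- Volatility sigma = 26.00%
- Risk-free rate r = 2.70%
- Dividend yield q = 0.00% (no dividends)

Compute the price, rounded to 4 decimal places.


d1 = (ln(S/K) + (r - q + 0.5*sigma^2) * T) / (sigma * sqrt(T)) = 0.68594847
d2 = d1 - sigma * sqrt(T) = 0.31825294
exp(-rT) = 0.94743211; exp(-qT) = 1.00000000
C = S_0 * exp(-qT) * N(d1) - K * exp(-rT) * N(d2)
N(d1) = 0.75362720; N(d2) = 0.62485346
C = 0.9800 * 1.00000000 * 0.75362720 - 0.8600 * 0.94743211 * 0.62485346 = 0.2294

Answer: Price = 0.2294


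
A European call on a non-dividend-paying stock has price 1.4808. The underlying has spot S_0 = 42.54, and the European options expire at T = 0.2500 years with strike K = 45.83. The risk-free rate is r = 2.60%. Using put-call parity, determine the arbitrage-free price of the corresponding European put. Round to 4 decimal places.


Answer: Put price = 4.4739

Derivation:
Put-call parity: C - P = S_0 * exp(-qT) - K * exp(-rT).
S_0 * exp(-qT) = 42.5400 * 1.00000000 = 42.54000000
K * exp(-rT) = 45.8300 * 0.99352108 = 45.53307106
P = C - S*exp(-qT) + K*exp(-rT)
P = 1.4808 - 42.54000000 + 45.53307106 = 4.4739


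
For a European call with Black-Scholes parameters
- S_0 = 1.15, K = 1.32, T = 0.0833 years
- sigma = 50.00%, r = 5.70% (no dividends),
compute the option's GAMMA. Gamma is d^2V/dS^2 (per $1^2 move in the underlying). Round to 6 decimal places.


Answer: Gamma = 1.674600

Derivation:
d1 = -0.8503243177; d2 = -0.9946330146
phi(d1) = 0.2779082500; exp(-qT) = 1.0000000000; exp(-rT) = 0.9952631544
Gamma = exp(-qT) * phi(d1) / (S * sigma * sqrt(T)) = 1.0000000000 * 0.2779082500 / (1.1500 * 0.5000 * 0.2886173938) = 1.674600


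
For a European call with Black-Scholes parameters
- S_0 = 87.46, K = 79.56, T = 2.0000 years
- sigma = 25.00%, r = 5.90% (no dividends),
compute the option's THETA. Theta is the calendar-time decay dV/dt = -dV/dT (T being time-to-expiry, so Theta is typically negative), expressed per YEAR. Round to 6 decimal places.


d1 = 0.7782985521; d2 = 0.4247451615
phi(d1) = 0.2946954434; exp(-qT) = 1.0000000000; exp(-rT) = 0.8886960526
Theta = -S*exp(-qT)*phi(d1)*sigma/(2*sqrt(T)) - r*K*exp(-rT)*N(d2) + q*S*exp(-qT)*N(d1)
N(d1) = 0.7818034856; N(d2) = 0.6644887711; sqrt(T) = 1.4142135624
Term 1 = -87.4600 * 1.0000000000 * 0.2946954434 * 0.2500 / (2 * 1.4142135624) = -2.2781268831
Term 2 = -0.0590 * 79.5600 * 0.8886960526 * 0.6644887711 = -2.7719646249
Term 3 = 0 (no dividend yield, q = 0)
Theta = -2.2781268831 + (-2.7719646249) + (0.0000000000) = -5.050092

Answer: Theta = -5.050092


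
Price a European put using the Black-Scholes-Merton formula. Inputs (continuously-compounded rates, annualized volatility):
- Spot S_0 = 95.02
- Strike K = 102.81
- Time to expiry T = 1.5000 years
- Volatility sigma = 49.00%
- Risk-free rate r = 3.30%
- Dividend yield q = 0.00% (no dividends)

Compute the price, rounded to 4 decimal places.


d1 = (ln(S/K) + (r - q + 0.5*sigma^2) * T) / (sigma * sqrt(T)) = 0.25124728
d2 = d1 - sigma * sqrt(T) = -0.34887771
exp(-rT) = 0.95170516; exp(-qT) = 1.00000000
P = K * exp(-rT) * N(-d2) - S_0 * exp(-qT) * N(-d1)
N(-d1) = 0.40081147; N(-d2) = 0.63640944
P = 102.8100 * 0.95170516 * 0.63640944 - 95.0200 * 1.00000000 * 0.40081147 = 24.1843

Answer: Price = 24.1843


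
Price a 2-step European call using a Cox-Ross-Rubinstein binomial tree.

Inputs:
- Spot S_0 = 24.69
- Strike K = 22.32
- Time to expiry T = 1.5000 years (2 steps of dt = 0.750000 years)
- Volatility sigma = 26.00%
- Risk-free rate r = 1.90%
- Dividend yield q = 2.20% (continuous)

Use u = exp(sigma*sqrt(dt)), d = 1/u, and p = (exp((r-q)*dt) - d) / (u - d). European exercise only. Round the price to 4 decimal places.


Answer: Price = V(0,0) = 4.2090

Derivation:
dt = T/N = 0.750000
u = exp(sigma*sqrt(dt)) = 1.252531; d = 1/u = 0.798383
p = (exp((r-q)*dt) - d) / (u - d) = 0.438996
Discount per step: exp(-r*dt) = 0.985851
Stock lattice S(k, i) with i counting down-moves:
  k=0: S(0,0) = 24.6900
  k=1: S(1,0) = 30.9250; S(1,1) = 19.7121
  k=2: S(2,0) = 38.7345; S(2,1) = 24.6900; S(2,2) = 15.7378
Terminal payoffs V(N, i) = max(S_T - K, 0):
  V(2,0) = 16.414532; V(2,1) = 2.370000; V(2,2) = 0.000000
Backward induction: V(k, i) = exp(-r*dt) * [p * V(k+1, i) + (1-p) * V(k+1, i+1)].
  V(1,0) = exp(-r*dt) * [p*16.414532 + (1-p)*2.370000] = 8.414728
  V(1,1) = exp(-r*dt) * [p*2.370000 + (1-p)*0.000000] = 1.025700
  V(0,0) = exp(-r*dt) * [p*8.414728 + (1-p)*1.025700] = 4.209047
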